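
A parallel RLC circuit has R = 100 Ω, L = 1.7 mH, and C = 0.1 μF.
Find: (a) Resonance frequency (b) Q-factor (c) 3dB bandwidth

Step 1 — Resonance: ω₀ = 1/√(LC) = 1/√(0.0017·1e-07) = 7.67e+04 rad/s.
Step 2 — f₀ = ω₀/(2π) = 1.221e+04 Hz.
Step 3 — Parallel Q: Q = R/(ω₀L) = 100/(7.67e+04·0.0017) = 0.767.
Step 4 — Bandwidth: Δω = ω₀/Q = 1e+05 rad/s; BW = Δω/(2π) = 1.592e+04 Hz.

(a) f₀ = 1.221e+04 Hz  (b) Q = 0.767  (c) BW = 1.592e+04 Hz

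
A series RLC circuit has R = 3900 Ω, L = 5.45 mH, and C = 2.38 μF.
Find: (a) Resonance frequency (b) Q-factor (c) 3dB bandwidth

Step 1 — Resonance condition Im(Z)=0 gives ω₀ = 1/√(LC).
Step 2 — ω₀ = 1/√(0.00545·2.38e-06) = 8780 rad/s.
Step 3 — f₀ = ω₀/(2π) = 1397 Hz.
Step 4 — Series Q: Q = ω₀L/R = 8780·0.00545/3900 = 0.01227.
Step 5 — 3dB bandwidth: Δω = ω₀/Q = 7.156e+05 rad/s; BW = Δω/(2π) = 1.139e+05 Hz.

(a) f₀ = 1397 Hz  (b) Q = 0.01227  (c) BW = 1.139e+05 Hz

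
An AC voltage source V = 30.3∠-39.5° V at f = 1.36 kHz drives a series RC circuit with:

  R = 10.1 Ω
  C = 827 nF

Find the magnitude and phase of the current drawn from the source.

Step 1 — Angular frequency: ω = 2π·f = 2π·1360 = 8545 rad/s.
Step 2 — Component impedances:
  R: Z = R = 10.1 Ω
  C: Z = 1/(jωC) = -j/(ω·C) = 0 - j141.5 Ω
Step 3 — Series combination: Z_total = R + C = 10.1 - j141.5 Ω = 141.9∠-85.9° Ω.
Step 4 — Source phasor: V = 30.3∠-39.5° V = 23.38 - j19.27 V.
Step 5 — Ohm's law: I = V / Z_total = (23.38 - j19.27) / (10.1 - j141.5) = 0.1472 + j0.1547 A.
Step 6 — Convert to polar: |I| = 0.2136 A, ∠I = 46.4°.

I = 0.2136∠46.4° A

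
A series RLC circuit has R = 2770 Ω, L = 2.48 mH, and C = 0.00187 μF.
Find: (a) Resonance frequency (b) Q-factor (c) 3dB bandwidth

Step 1 — Resonance: ω₀ = 1/√(LC) = 1/√(0.00248·1.87e-09) = 4.644e+05 rad/s.
Step 2 — f₀ = ω₀/(2π) = 7.39e+04 Hz.
Step 3 — Series Q: Q = ω₀L/R = 4.644e+05·0.00248/2770 = 0.4157.
Step 4 — Bandwidth: Δω = ω₀/Q = 1.117e+06 rad/s; BW = Δω/(2π) = 1.778e+05 Hz.

(a) f₀ = 7.39e+04 Hz  (b) Q = 0.4157  (c) BW = 1.778e+05 Hz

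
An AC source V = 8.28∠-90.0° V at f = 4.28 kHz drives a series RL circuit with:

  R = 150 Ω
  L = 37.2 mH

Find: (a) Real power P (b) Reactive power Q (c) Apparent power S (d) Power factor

Step 1 — Angular frequency: ω = 2π·f = 2π·4280 = 2.689e+04 rad/s.
Step 2 — Component impedances:
  R: Z = R = 150 Ω
  L: Z = jωL = j·2.689e+04·0.0372 = 0 + j1000 Ω
Step 3 — Series combination: Z_total = R + L = 150 + j1000 Ω = 1012∠81.5° Ω.
Step 4 — Source phasor: V = 8.28∠-90.0° V = 0 - j8.28 V.
Step 5 — Current: I = V / Z = -0.008095 - j0.001214 A = 0.008185∠-171.5° A.
Step 6 — Complex power: S = V·I* = 0.01005 + j0.06703 VA.
Step 7 — Real power: P = Re(S) = 0.01005 W.
Step 8 — Reactive power: Q = Im(S) = 0.06703 VAR.
Step 9 — Apparent power: |S| = 0.06777 VA.
Step 10 — Power factor: PF = P/|S| = 0.1483 (lagging).

(a) P = 0.01005 W  (b) Q = 0.06703 VAR  (c) S = 0.06777 VA  (d) PF = 0.1483 (lagging)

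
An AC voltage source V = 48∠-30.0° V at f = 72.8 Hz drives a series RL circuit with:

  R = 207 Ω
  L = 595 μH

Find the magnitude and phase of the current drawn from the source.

Step 1 — Angular frequency: ω = 2π·f = 2π·72.8 = 457.4 rad/s.
Step 2 — Component impedances:
  R: Z = R = 207 Ω
  L: Z = jωL = j·457.4·0.000595 = 0 + j0.2722 Ω
Step 3 — Series combination: Z_total = R + L = 207 + j0.2722 Ω = 207∠0.1° Ω.
Step 4 — Source phasor: V = 48∠-30.0° V = 41.57 - j24 V.
Step 5 — Ohm's law: I = V / Z_total = (41.57 - j24) / (207 + j0.2722) = 0.2007 - j0.1162 A.
Step 6 — Convert to polar: |I| = 0.2319 A, ∠I = -30.1°.

I = 0.2319∠-30.1° A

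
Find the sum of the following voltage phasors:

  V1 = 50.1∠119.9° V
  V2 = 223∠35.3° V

Step 1 — Convert each phasor to rectangular form:
  V1 = 50.1·(cos(119.9°) + j·sin(119.9°)) = -24.97 + j43.43 V
  V2 = 223·(cos(35.3°) + j·sin(35.3°)) = 182 + j128.9 V
Step 2 — Sum components: V_total = 157 + j172.3 V.
Step 3 — Convert to polar: |V_total| = 233.1 V, ∠V_total = 47.7°.

V_total = 233.1∠47.7° V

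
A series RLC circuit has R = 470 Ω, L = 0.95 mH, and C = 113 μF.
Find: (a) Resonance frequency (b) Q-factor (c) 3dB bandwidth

Step 1 — Resonance condition Im(Z)=0 gives ω₀ = 1/√(LC).
Step 2 — ω₀ = 1/√(0.00095·0.000113) = 3052 rad/s.
Step 3 — f₀ = ω₀/(2π) = 485.8 Hz.
Step 4 — Series Q: Q = ω₀L/R = 3052·0.00095/470 = 0.006169.
Step 5 — 3dB bandwidth: Δω = ω₀/Q = 4.947e+05 rad/s; BW = Δω/(2π) = 7.874e+04 Hz.

(a) f₀ = 485.8 Hz  (b) Q = 0.006169  (c) BW = 7.874e+04 Hz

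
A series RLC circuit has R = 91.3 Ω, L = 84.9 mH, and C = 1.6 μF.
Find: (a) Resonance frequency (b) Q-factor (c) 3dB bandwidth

Step 1 — Resonance: ω₀ = 1/√(LC) = 1/√(0.0849·1.6e-06) = 2713 rad/s.
Step 2 — f₀ = ω₀/(2π) = 431.8 Hz.
Step 3 — Series Q: Q = ω₀L/R = 2713·0.0849/91.3 = 2.523.
Step 4 — Bandwidth: Δω = ω₀/Q = 1075 rad/s; BW = Δω/(2π) = 171.2 Hz.

(a) f₀ = 431.8 Hz  (b) Q = 2.523  (c) BW = 171.2 Hz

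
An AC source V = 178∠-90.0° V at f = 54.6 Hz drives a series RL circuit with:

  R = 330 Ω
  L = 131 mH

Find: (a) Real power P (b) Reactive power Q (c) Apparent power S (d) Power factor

Step 1 — Angular frequency: ω = 2π·f = 2π·54.6 = 343.1 rad/s.
Step 2 — Component impedances:
  R: Z = R = 330 Ω
  L: Z = jωL = j·343.1·0.131 = 0 + j44.94 Ω
Step 3 — Series combination: Z_total = R + L = 330 + j44.94 Ω = 333∠7.8° Ω.
Step 4 — Source phasor: V = 178∠-90.0° V = 0 - j178 V.
Step 5 — Current: I = V / Z = -0.07212 - j0.5296 A = 0.5345∠-97.8° A.
Step 6 — Complex power: S = V·I* = 94.26 + j12.84 VA.
Step 7 — Real power: P = Re(S) = 94.26 W.
Step 8 — Reactive power: Q = Im(S) = 12.84 VAR.
Step 9 — Apparent power: |S| = 95.13 VA.
Step 10 — Power factor: PF = P/|S| = 0.9909 (lagging).

(a) P = 94.26 W  (b) Q = 12.84 VAR  (c) S = 95.13 VA  (d) PF = 0.9909 (lagging)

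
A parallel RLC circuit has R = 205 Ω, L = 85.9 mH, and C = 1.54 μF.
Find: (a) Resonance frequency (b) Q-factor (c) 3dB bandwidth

Step 1 — Resonance: ω₀ = 1/√(LC) = 1/√(0.0859·1.54e-06) = 2749 rad/s.
Step 2 — f₀ = ω₀/(2π) = 437.6 Hz.
Step 3 — Parallel Q: Q = R/(ω₀L) = 205/(2749·0.0859) = 0.868.
Step 4 — Bandwidth: Δω = ω₀/Q = 3168 rad/s; BW = Δω/(2π) = 504.1 Hz.

(a) f₀ = 437.6 Hz  (b) Q = 0.868  (c) BW = 504.1 Hz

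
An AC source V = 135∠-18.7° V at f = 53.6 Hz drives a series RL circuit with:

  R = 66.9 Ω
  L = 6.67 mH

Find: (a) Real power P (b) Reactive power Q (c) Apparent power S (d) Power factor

Step 1 — Angular frequency: ω = 2π·f = 2π·53.6 = 336.8 rad/s.
Step 2 — Component impedances:
  R: Z = R = 66.9 Ω
  L: Z = jωL = j·336.8·0.00667 = 0 + j2.246 Ω
Step 3 — Series combination: Z_total = R + L = 66.9 + j2.246 Ω = 66.94∠1.9° Ω.
Step 4 — Source phasor: V = 135∠-18.7° V = 127.9 - j43.28 V.
Step 5 — Current: I = V / Z = 1.888 - j0.7104 A = 2.017∠-20.6° A.
Step 6 — Complex power: S = V·I* = 272.1 + j9.137 VA.
Step 7 — Real power: P = Re(S) = 272.1 W.
Step 8 — Reactive power: Q = Im(S) = 9.137 VAR.
Step 9 — Apparent power: |S| = 272.3 VA.
Step 10 — Power factor: PF = P/|S| = 0.9994 (lagging).

(a) P = 272.1 W  (b) Q = 9.137 VAR  (c) S = 272.3 VA  (d) PF = 0.9994 (lagging)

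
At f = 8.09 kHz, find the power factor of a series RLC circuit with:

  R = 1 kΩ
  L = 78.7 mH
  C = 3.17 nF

Step 1 — Angular frequency: ω = 2π·f = 2π·8090 = 5.083e+04 rad/s.
Step 2 — Component impedances:
  R: Z = R = 1000 Ω
  L: Z = jωL = j·5.083e+04·0.0787 = 0 + j4000 Ω
  C: Z = 1/(jωC) = -j/(ω·C) = 0 - j6206 Ω
Step 3 — Series combination: Z_total = R + L + C = 1000 - j2206 Ω = 2422∠-65.6° Ω.
Step 4 — Power factor: PF = cos(φ) = Re(Z)/|Z| = 1000/2422 = 0.4129.
Step 5 — Type: Im(Z) = -2206 ⇒ leading (phase φ = -65.6°).

PF = 0.4129 (leading, φ = -65.6°)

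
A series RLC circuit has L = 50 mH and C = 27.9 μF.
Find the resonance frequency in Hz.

Step 1 — Resonance condition Im(Z)=0 gives ω₀ = 1/√(LC).
Step 2 — ω₀ = 1/√(0.05·2.79e-05) = 846.7 rad/s.
Step 3 — f₀ = ω₀/(2π) = 134.8 Hz.

f₀ = 134.8 Hz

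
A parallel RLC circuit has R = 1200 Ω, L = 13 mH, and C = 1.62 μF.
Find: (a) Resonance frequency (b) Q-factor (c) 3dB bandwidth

Step 1 — Resonance: ω₀ = 1/√(LC) = 1/√(0.013·1.62e-06) = 6891 rad/s.
Step 2 — f₀ = ω₀/(2π) = 1097 Hz.
Step 3 — Parallel Q: Q = R/(ω₀L) = 1200/(6891·0.013) = 13.4.
Step 4 — Bandwidth: Δω = ω₀/Q = 514.4 rad/s; BW = Δω/(2π) = 81.87 Hz.

(a) f₀ = 1097 Hz  (b) Q = 13.4  (c) BW = 81.87 Hz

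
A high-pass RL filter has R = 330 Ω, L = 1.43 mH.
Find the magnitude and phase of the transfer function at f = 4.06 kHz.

Step 1 — Angular frequency: ω = 2π·4060 = 2.551e+04 rad/s.
Step 2 — Transfer function: H(jω) = jωL/(R + jωL).
Step 3 — Numerator jωL = j·36.48; denominator R + jωL = 330 + j36.48.
Step 4 — H = 0.01207 + j0.1092.
Step 5 — Magnitude: |H| = 0.1099 (-19.2 dB); phase: φ = 83.7°.

|H| = 0.1099 (-19.2 dB), φ = 83.7°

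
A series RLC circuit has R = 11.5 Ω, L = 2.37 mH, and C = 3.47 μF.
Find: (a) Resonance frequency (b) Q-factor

Step 1 — Resonance condition Im(Z)=0 gives ω₀ = 1/√(LC).
Step 2 — ω₀ = 1/√(0.00237·3.47e-06) = 1.103e+04 rad/s.
Step 3 — f₀ = ω₀/(2π) = 1755 Hz.
Step 4 — Series Q: Q = ω₀L/R = 1.103e+04·0.00237/11.5 = 2.273.

(a) f₀ = 1755 Hz  (b) Q = 2.273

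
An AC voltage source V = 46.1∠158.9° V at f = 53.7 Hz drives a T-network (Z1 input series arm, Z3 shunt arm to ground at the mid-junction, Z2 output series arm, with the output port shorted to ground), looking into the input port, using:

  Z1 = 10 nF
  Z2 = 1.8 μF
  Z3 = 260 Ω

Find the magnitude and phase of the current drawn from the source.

Step 1 — Angular frequency: ω = 2π·f = 2π·53.7 = 337.4 rad/s.
Step 2 — Component impedances:
  Z1: Z = 1/(jωC) = -j/(ω·C) = 0 - j2.964e+05 Ω
  Z2: Z = 1/(jωC) = -j/(ω·C) = 0 - j1647 Ω
  Z3: Z = R = 260 Ω
Step 3 — With the output port shorted to ground, the output series arm Z2 runs from the junction to ground; the shunt arm Z3 also runs from the junction to ground. They appear in parallel: Z3 || Z2 = 253.7 - j40.06 Ω.
Step 4 — Series with input arm Z1: Z_in = Z1 + (Z3 || Z2) = 253.7 - j2.964e+05 Ω = 2.964e+05∠-90.0° Ω.
Step 5 — Source phasor: V = 46.1∠158.9° V = -43.01 + j16.6 V.
Step 6 — Ohm's law: I = V / Z_total = (-43.01 + j16.6) / (253.7 - j2.964e+05) = -5.611e-05 - j0.000145 A.
Step 7 — Convert to polar: |I| = 0.0001555 A, ∠I = -111.1°.

I = 0.0001555∠-111.1° A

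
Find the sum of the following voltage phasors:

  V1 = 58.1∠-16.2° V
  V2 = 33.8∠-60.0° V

Step 1 — Convert each phasor to rectangular form:
  V1 = 58.1·(cos(-16.2°) + j·sin(-16.2°)) = 55.79 - j16.21 V
  V2 = 33.8·(cos(-60.0°) + j·sin(-60.0°)) = 16.9 - j29.27 V
Step 2 — Sum components: V_total = 72.69 - j45.48 V.
Step 3 — Convert to polar: |V_total| = 85.75 V, ∠V_total = -32.0°.

V_total = 85.75∠-32.0° V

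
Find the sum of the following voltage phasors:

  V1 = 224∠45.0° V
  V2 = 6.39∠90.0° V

Step 1 — Convert each phasor to rectangular form:
  V1 = 224·(cos(45.0°) + j·sin(45.0°)) = 158.4 + j158.4 V
  V2 = 6.39·(cos(90.0°) + j·sin(90.0°)) = 0 + j6.39 V
Step 2 — Sum components: V_total = 158.4 + j164.8 V.
Step 3 — Convert to polar: |V_total| = 228.6 V, ∠V_total = 46.1°.

V_total = 228.6∠46.1° V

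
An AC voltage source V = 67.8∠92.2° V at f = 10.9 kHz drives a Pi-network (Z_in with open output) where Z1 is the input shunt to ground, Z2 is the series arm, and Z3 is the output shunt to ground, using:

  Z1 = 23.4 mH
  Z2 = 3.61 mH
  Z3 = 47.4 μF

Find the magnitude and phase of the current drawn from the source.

Step 1 — Angular frequency: ω = 2π·f = 2π·1.09e+04 = 6.849e+04 rad/s.
Step 2 — Component impedances:
  Z1: Z = jωL = j·6.849e+04·0.0234 = 0 + j1603 Ω
  Z2: Z = jωL = j·6.849e+04·0.00361 = 0 + j247.2 Ω
  Z3: Z = 1/(jωC) = -j/(ω·C) = 0 - j0.308 Ω
Step 3 — With open output, the series arm Z2 and the output shunt Z3 appear in series to ground: Z2 + Z3 = 0 + j246.9 Ω.
Step 4 — Parallel with input shunt Z1: Z_in = Z1 || (Z2 + Z3) = 0 + j214 Ω = 214∠90.0° Ω.
Step 5 — Source phasor: V = 67.8∠92.2° V = -2.603 + j67.75 V.
Step 6 — Ohm's law: I = V / Z_total = (-2.603 + j67.75) / (0 + j214) = 0.3166 + j0.01216 A.
Step 7 — Convert to polar: |I| = 0.3169 A, ∠I = 2.2°.

I = 0.3169∠2.2° A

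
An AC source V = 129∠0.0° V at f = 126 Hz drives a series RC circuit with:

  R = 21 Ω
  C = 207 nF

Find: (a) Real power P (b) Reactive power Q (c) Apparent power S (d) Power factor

Step 1 — Angular frequency: ω = 2π·f = 2π·126 = 791.7 rad/s.
Step 2 — Component impedances:
  R: Z = R = 21 Ω
  C: Z = 1/(jωC) = -j/(ω·C) = 0 - j6102 Ω
Step 3 — Series combination: Z_total = R + C = 21 - j6102 Ω = 6102∠-89.8° Ω.
Step 4 — Source phasor: V = 129∠0.0° V = 129 V.
Step 5 — Current: I = V / Z = 7.275e-05 + j0.02114 A = 0.02114∠89.8° A.
Step 6 — Complex power: S = V·I* = 0.009385 - j2.727 VA.
Step 7 — Real power: P = Re(S) = 0.009385 W.
Step 8 — Reactive power: Q = Im(S) = -2.727 VAR.
Step 9 — Apparent power: |S| = 2.727 VA.
Step 10 — Power factor: PF = P/|S| = 0.003441 (leading).

(a) P = 0.009385 W  (b) Q = -2.727 VAR  (c) S = 2.727 VA  (d) PF = 0.003441 (leading)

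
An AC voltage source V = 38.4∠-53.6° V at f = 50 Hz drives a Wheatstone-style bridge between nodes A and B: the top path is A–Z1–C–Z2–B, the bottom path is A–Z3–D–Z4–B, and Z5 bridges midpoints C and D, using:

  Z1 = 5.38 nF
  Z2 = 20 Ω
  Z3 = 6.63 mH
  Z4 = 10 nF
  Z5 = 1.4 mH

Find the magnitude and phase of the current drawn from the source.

Step 1 — Angular frequency: ω = 2π·f = 2π·50 = 314.2 rad/s.
Step 2 — Component impedances:
  Z1: Z = 1/(jωC) = -j/(ω·C) = 0 - j5.917e+05 Ω
  Z2: Z = R = 20 Ω
  Z3: Z = jωL = j·314.2·0.00663 = 0 + j2.083 Ω
  Z4: Z = 1/(jωC) = -j/(ω·C) = 0 - j3.183e+05 Ω
  Z5: Z = jωL = j·314.2·0.0014 = 0 + j0.4398 Ω
Step 3 — Bridge requires nodal analysis (the Z5 bridge couples midpoints C and D, so the two paths cannot be reduced to a simple series/parallel combination). Setting node B to ground and injecting 1 A at node A, the 3-node admittance system at A, C, D solves to V_A = Z_AB = 20 + j2.521 Ω = 20.16∠7.2° Ω.
Step 4 — Source phasor: V = 38.4∠-53.6° V = 22.79 - j30.91 V.
Step 5 — Ohm's law: I = V / Z_total = (22.79 - j30.91) / (20 + j2.521) = 0.9298 - j1.663 A.
Step 6 — Convert to polar: |I| = 1.905 A, ∠I = -60.8°.

I = 1.905∠-60.8° A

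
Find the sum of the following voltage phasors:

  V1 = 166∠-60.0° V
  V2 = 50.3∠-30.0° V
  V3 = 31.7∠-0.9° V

Step 1 — Convert each phasor to rectangular form:
  V1 = 166·(cos(-60.0°) + j·sin(-60.0°)) = 83 - j143.8 V
  V2 = 50.3·(cos(-30.0°) + j·sin(-30.0°)) = 43.56 - j25.15 V
  V3 = 31.7·(cos(-0.9°) + j·sin(-0.9°)) = 31.7 - j0.4979 V
Step 2 — Sum components: V_total = 158.3 - j169.4 V.
Step 3 — Convert to polar: |V_total| = 231.8 V, ∠V_total = -46.9°.

V_total = 231.8∠-46.9° V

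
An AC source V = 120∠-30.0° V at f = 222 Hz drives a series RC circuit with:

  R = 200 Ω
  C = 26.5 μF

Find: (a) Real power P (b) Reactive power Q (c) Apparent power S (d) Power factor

Step 1 — Angular frequency: ω = 2π·f = 2π·222 = 1395 rad/s.
Step 2 — Component impedances:
  R: Z = R = 200 Ω
  C: Z = 1/(jωC) = -j/(ω·C) = 0 - j27.05 Ω
Step 3 — Series combination: Z_total = R + C = 200 - j27.05 Ω = 201.8∠-7.7° Ω.
Step 4 — Source phasor: V = 120∠-30.0° V = 103.9 - j60 V.
Step 5 — Current: I = V / Z = 0.5501 - j0.2256 A = 0.5946∠-22.3° A.
Step 6 — Complex power: S = V·I* = 70.71 - j9.564 VA.
Step 7 — Real power: P = Re(S) = 70.71 W.
Step 8 — Reactive power: Q = Im(S) = -9.564 VAR.
Step 9 — Apparent power: |S| = 71.35 VA.
Step 10 — Power factor: PF = P/|S| = 0.991 (leading).

(a) P = 70.71 W  (b) Q = -9.564 VAR  (c) S = 71.35 VA  (d) PF = 0.991 (leading)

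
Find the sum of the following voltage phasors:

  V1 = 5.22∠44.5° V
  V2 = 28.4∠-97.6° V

Step 1 — Convert each phasor to rectangular form:
  V1 = 5.22·(cos(44.5°) + j·sin(44.5°)) = 3.723 + j3.659 V
  V2 = 28.4·(cos(-97.6°) + j·sin(-97.6°)) = -3.756 - j28.15 V
Step 2 — Sum components: V_total = -0.03291 - j24.49 V.
Step 3 — Convert to polar: |V_total| = 24.49 V, ∠V_total = -90.1°.

V_total = 24.49∠-90.1° V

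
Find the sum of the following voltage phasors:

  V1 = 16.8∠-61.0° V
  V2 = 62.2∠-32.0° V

Step 1 — Convert each phasor to rectangular form:
  V1 = 16.8·(cos(-61.0°) + j·sin(-61.0°)) = 8.145 - j14.69 V
  V2 = 62.2·(cos(-32.0°) + j·sin(-32.0°)) = 52.75 - j32.96 V
Step 2 — Sum components: V_total = 60.89 - j47.65 V.
Step 3 — Convert to polar: |V_total| = 77.32 V, ∠V_total = -38.0°.

V_total = 77.32∠-38.0° V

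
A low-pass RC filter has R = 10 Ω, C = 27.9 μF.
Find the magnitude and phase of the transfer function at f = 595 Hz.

Step 1 — Angular frequency: ω = 2π·595 = 3738 rad/s.
Step 2 — Transfer function: H(jω) = 1/(1 + jωRC).
Step 3 — Denominator: 1 + jωRC = 1 + j·3738·10·2.79e-05 = 1 + j1.043.
Step 4 — H = 0.4789 - j0.4996.
Step 5 — Magnitude: |H| = 0.6921 (-3.2 dB); phase: φ = -46.2°.

|H| = 0.6921 (-3.2 dB), φ = -46.2°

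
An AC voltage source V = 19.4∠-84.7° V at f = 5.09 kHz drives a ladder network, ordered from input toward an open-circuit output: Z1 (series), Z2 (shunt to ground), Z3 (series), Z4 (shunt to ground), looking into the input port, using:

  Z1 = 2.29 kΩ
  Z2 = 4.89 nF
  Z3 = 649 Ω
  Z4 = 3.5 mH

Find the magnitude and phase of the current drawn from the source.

Step 1 — Angular frequency: ω = 2π·f = 2π·5090 = 3.198e+04 rad/s.
Step 2 — Component impedances:
  Z1: Z = R = 2290 Ω
  Z2: Z = 1/(jωC) = -j/(ω·C) = 0 - j6394 Ω
  Z3: Z = R = 649 Ω
  Z4: Z = jωL = j·3.198e+04·0.0035 = 0 + j111.9 Ω
Step 3 — Ladder network (open output): work backward from the far end, alternating series and parallel combinations. Z_in = 2955 + j45.21 Ω = 2956∠0.9° Ω.
Step 4 — Source phasor: V = 19.4∠-84.7° V = 1.792 - j19.32 V.
Step 5 — Ohm's law: I = V / Z_total = (1.792 - j19.32) / (2955 + j45.21) = 0.0005063 - j0.006544 A.
Step 6 — Convert to polar: |I| = 0.006564 A, ∠I = -85.6°.

I = 0.006564∠-85.6° A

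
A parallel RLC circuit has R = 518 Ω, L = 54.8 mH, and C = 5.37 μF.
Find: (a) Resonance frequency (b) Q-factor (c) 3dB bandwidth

Step 1 — Resonance: ω₀ = 1/√(LC) = 1/√(0.0548·5.37e-06) = 1843 rad/s.
Step 2 — f₀ = ω₀/(2π) = 293.4 Hz.
Step 3 — Parallel Q: Q = R/(ω₀L) = 518/(1843·0.0548) = 5.128.
Step 4 — Bandwidth: Δω = ω₀/Q = 359.5 rad/s; BW = Δω/(2π) = 57.22 Hz.

(a) f₀ = 293.4 Hz  (b) Q = 5.128  (c) BW = 57.22 Hz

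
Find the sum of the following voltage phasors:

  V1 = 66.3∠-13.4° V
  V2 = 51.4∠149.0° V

Step 1 — Convert each phasor to rectangular form:
  V1 = 66.3·(cos(-13.4°) + j·sin(-13.4°)) = 64.5 - j15.36 V
  V2 = 51.4·(cos(149.0°) + j·sin(149.0°)) = -44.06 + j26.47 V
Step 2 — Sum components: V_total = 20.44 + j11.11 V.
Step 3 — Convert to polar: |V_total| = 23.26 V, ∠V_total = 28.5°.

V_total = 23.26∠28.5° V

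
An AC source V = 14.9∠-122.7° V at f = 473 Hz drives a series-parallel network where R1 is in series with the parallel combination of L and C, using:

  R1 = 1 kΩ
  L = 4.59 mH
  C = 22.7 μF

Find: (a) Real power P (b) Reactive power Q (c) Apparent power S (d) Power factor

Step 1 — Angular frequency: ω = 2π·f = 2π·473 = 2972 rad/s.
Step 2 — Component impedances:
  R1: Z = R = 1000 Ω
  L: Z = jωL = j·2972·0.00459 = 0 + j13.64 Ω
  C: Z = 1/(jωC) = -j/(ω·C) = 0 - j14.82 Ω
Step 3 — Parallel branch: L || C = 1/(1/L + 1/C) = 0 + j171.1 Ω.
Step 4 — Series with R1: Z_total = R1 + (L || C) = 1000 + j171.1 Ω = 1015∠9.7° Ω.
Step 5 — Source phasor: V = 14.9∠-122.7° V = -8.05 - j12.54 V.
Step 6 — Current: I = V / Z = -0.009905 - j0.01084 A = 0.01469∠-132.4° A.
Step 7 — Complex power: S = V·I* = 0.2157 + j0.03691 VA.
Step 8 — Real power: P = Re(S) = 0.2157 W.
Step 9 — Reactive power: Q = Im(S) = 0.03691 VAR.
Step 10 — Apparent power: |S| = 0.2188 VA.
Step 11 — Power factor: PF = P/|S| = 0.9857 (lagging).

(a) P = 0.2157 W  (b) Q = 0.03691 VAR  (c) S = 0.2188 VA  (d) PF = 0.9857 (lagging)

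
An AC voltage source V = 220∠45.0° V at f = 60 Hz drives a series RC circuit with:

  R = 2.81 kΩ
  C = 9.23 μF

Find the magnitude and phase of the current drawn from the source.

Step 1 — Angular frequency: ω = 2π·f = 2π·60 = 377 rad/s.
Step 2 — Component impedances:
  R: Z = R = 2810 Ω
  C: Z = 1/(jωC) = -j/(ω·C) = 0 - j287.4 Ω
Step 3 — Series combination: Z_total = R + C = 2810 - j287.4 Ω = 2825∠-5.8° Ω.
Step 4 — Source phasor: V = 220∠45.0° V = 155.6 + j155.6 V.
Step 5 — Ohm's law: I = V / Z_total = (155.6 + j155.6) / (2810 - j287.4) = 0.04918 + j0.06039 A.
Step 6 — Convert to polar: |I| = 0.07789 A, ∠I = 50.8°.

I = 0.07789∠50.8° A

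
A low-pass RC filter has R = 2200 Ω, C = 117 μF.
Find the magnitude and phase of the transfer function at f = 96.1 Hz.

Step 1 — Angular frequency: ω = 2π·96.1 = 603.8 rad/s.
Step 2 — Transfer function: H(jω) = 1/(1 + jωRC).
Step 3 — Denominator: 1 + jωRC = 1 + j·603.8·2200·0.000117 = 1 + j155.4.
Step 4 — H = 4.14e-05 - j0.006434.
Step 5 — Magnitude: |H| = 0.006434 (-43.8 dB); phase: φ = -89.6°.

|H| = 0.006434 (-43.8 dB), φ = -89.6°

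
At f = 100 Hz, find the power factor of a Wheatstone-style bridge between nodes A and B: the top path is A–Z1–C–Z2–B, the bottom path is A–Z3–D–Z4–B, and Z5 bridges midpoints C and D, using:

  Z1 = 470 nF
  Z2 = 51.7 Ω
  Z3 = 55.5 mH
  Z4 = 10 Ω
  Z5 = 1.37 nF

Step 1 — Angular frequency: ω = 2π·f = 2π·100 = 628.3 rad/s.
Step 2 — Component impedances:
  Z1: Z = 1/(jωC) = -j/(ω·C) = 0 - j3386 Ω
  Z2: Z = R = 51.7 Ω
  Z3: Z = jωL = j·628.3·0.0555 = 0 + j34.87 Ω
  Z4: Z = R = 10 Ω
  Z5: Z = 1/(jωC) = -j/(ω·C) = 0 - j1.162e+06 Ω
Step 3 — Bridge requires nodal analysis (the Z5 bridge couples midpoints C and D, so the two paths cannot be reduced to a simple series/parallel combination). Setting node B to ground and injecting 1 A at node A, the 3-node admittance system at A, C, D solves to V_A = Z_AB = 10.21 + j35.2 Ω = 36.65∠73.8° Ω.
Step 4 — Power factor: PF = cos(φ) = Re(Z)/|Z| = 10.214/36.653 = 0.2787.
Step 5 — Type: Im(Z) = 35.2 ⇒ lagging (phase φ = 73.8°).

PF = 0.2787 (lagging, φ = 73.8°)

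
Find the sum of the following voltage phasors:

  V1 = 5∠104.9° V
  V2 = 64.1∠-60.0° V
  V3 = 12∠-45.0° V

Step 1 — Convert each phasor to rectangular form:
  V1 = 5·(cos(104.9°) + j·sin(104.9°)) = -1.286 + j4.832 V
  V2 = 64.1·(cos(-60.0°) + j·sin(-60.0°)) = 32.05 - j55.51 V
  V3 = 12·(cos(-45.0°) + j·sin(-45.0°)) = 8.485 - j8.485 V
Step 2 — Sum components: V_total = 39.25 - j59.17 V.
Step 3 — Convert to polar: |V_total| = 71 V, ∠V_total = -56.4°.

V_total = 71∠-56.4° V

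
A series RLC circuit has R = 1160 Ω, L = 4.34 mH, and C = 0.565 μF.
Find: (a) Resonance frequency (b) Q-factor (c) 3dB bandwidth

Step 1 — Resonance condition Im(Z)=0 gives ω₀ = 1/√(LC).
Step 2 — ω₀ = 1/√(0.00434·5.65e-07) = 2.019e+04 rad/s.
Step 3 — f₀ = ω₀/(2π) = 3214 Hz.
Step 4 — Series Q: Q = ω₀L/R = 2.019e+04·0.00434/1160 = 0.07555.
Step 5 — 3dB bandwidth: Δω = ω₀/Q = 2.673e+05 rad/s; BW = Δω/(2π) = 4.254e+04 Hz.

(a) f₀ = 3214 Hz  (b) Q = 0.07555  (c) BW = 4.254e+04 Hz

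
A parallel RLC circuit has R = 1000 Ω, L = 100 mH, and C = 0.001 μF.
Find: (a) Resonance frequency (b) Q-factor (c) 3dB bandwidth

Step 1 — Resonance: ω₀ = 1/√(LC) = 1/√(0.1·1e-09) = 1e+05 rad/s.
Step 2 — f₀ = ω₀/(2π) = 1.592e+04 Hz.
Step 3 — Parallel Q: Q = R/(ω₀L) = 1000/(1e+05·0.1) = 0.1.
Step 4 — Bandwidth: Δω = ω₀/Q = 1e+06 rad/s; BW = Δω/(2π) = 1.592e+05 Hz.

(a) f₀ = 1.592e+04 Hz  (b) Q = 0.1  (c) BW = 1.592e+05 Hz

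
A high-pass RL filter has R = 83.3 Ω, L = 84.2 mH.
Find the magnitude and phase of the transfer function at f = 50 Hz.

Step 1 — Angular frequency: ω = 2π·50 = 314.2 rad/s.
Step 2 — Transfer function: H(jω) = jωL/(R + jωL).
Step 3 — Numerator jωL = j·26.45; denominator R + jωL = 83.3 + j26.45.
Step 4 — H = 0.0916 + j0.2885.
Step 5 — Magnitude: |H| = 0.3027 (-10.4 dB); phase: φ = 72.4°.

|H| = 0.3027 (-10.4 dB), φ = 72.4°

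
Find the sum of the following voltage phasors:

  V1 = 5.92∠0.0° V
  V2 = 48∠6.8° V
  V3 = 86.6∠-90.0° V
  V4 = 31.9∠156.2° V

Step 1 — Convert each phasor to rectangular form:
  V1 = 5.92·(cos(0.0°) + j·sin(0.0°)) = 5.92 V
  V2 = 48·(cos(6.8°) + j·sin(6.8°)) = 47.66 + j5.683 V
  V3 = 86.6·(cos(-90.0°) + j·sin(-90.0°)) = 0 - j86.6 V
  V4 = 31.9·(cos(156.2°) + j·sin(156.2°)) = -29.19 + j12.87 V
Step 2 — Sum components: V_total = 24.4 - j68.04 V.
Step 3 — Convert to polar: |V_total| = 72.28 V, ∠V_total = -70.3°.

V_total = 72.28∠-70.3° V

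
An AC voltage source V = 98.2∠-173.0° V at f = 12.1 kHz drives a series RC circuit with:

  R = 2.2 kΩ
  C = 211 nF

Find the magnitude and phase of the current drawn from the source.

Step 1 — Angular frequency: ω = 2π·f = 2π·1.21e+04 = 7.603e+04 rad/s.
Step 2 — Component impedances:
  R: Z = R = 2200 Ω
  C: Z = 1/(jωC) = -j/(ω·C) = 0 - j62.34 Ω
Step 3 — Series combination: Z_total = R + C = 2200 - j62.34 Ω = 2201∠-1.6° Ω.
Step 4 — Source phasor: V = 98.2∠-173.0° V = -97.47 - j11.97 V.
Step 5 — Ohm's law: I = V / Z_total = (-97.47 - j11.97) / (2200 - j62.34) = -0.04411 - j0.00669 A.
Step 6 — Convert to polar: |I| = 0.04462 A, ∠I = -171.4°.

I = 0.04462∠-171.4° A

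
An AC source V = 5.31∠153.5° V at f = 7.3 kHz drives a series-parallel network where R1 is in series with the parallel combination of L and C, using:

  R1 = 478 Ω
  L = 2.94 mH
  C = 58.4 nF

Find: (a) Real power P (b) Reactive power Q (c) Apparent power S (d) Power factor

Step 1 — Angular frequency: ω = 2π·f = 2π·7300 = 4.587e+04 rad/s.
Step 2 — Component impedances:
  R1: Z = R = 478 Ω
  L: Z = jωL = j·4.587e+04·0.00294 = 0 + j134.8 Ω
  C: Z = 1/(jωC) = -j/(ω·C) = 0 - j373.3 Ω
Step 3 — Parallel branch: L || C = 1/(1/L + 1/C) = 0 + j211.1 Ω.
Step 4 — Series with R1: Z_total = R1 + (L || C) = 478 + j211.1 Ω = 522.5∠23.8° Ω.
Step 5 — Source phasor: V = 5.31∠153.5° V = -4.752 + j2.369 V.
Step 6 — Current: I = V / Z = -0.006487 + j0.007822 A = 0.01016∠129.7° A.
Step 7 — Complex power: S = V·I* = 0.04936 + j0.0218 VA.
Step 8 — Real power: P = Re(S) = 0.04936 W.
Step 9 — Reactive power: Q = Im(S) = 0.0218 VAR.
Step 10 — Apparent power: |S| = 0.05396 VA.
Step 11 — Power factor: PF = P/|S| = 0.9148 (lagging).

(a) P = 0.04936 W  (b) Q = 0.0218 VAR  (c) S = 0.05396 VA  (d) PF = 0.9148 (lagging)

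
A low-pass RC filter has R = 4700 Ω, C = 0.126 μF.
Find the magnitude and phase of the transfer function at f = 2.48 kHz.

Step 1 — Angular frequency: ω = 2π·2480 = 1.558e+04 rad/s.
Step 2 — Transfer function: H(jω) = 1/(1 + jωRC).
Step 3 — Denominator: 1 + jωRC = 1 + j·1.558e+04·4700·1.26e-07 = 1 + j9.228.
Step 4 — H = 0.01161 - j0.1071.
Step 5 — Magnitude: |H| = 0.1077 (-19.4 dB); phase: φ = -83.8°.

|H| = 0.1077 (-19.4 dB), φ = -83.8°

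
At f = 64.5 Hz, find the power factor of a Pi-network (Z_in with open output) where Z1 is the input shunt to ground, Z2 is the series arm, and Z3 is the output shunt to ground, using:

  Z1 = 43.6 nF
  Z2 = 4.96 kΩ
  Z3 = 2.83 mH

Step 1 — Angular frequency: ω = 2π·f = 2π·64.5 = 405.3 rad/s.
Step 2 — Component impedances:
  Z1: Z = 1/(jωC) = -j/(ω·C) = 0 - j5.659e+04 Ω
  Z2: Z = R = 4960 Ω
  Z3: Z = jωL = j·405.3·0.00283 = 0 + j1.147 Ω
Step 3 — With open output, the series arm Z2 and the output shunt Z3 appear in series to ground: Z2 + Z3 = 4960 + j1.147 Ω.
Step 4 — Parallel with input shunt Z1: Z_in = Z1 || (Z2 + Z3) = 4922 - j430.3 Ω = 4941∠-5.0° Ω.
Step 5 — Power factor: PF = cos(φ) = Re(Z)/|Z| = 4922/4941 = 0.9962.
Step 6 — Type: Im(Z) = -430.3 ⇒ leading (phase φ = -5.0°).

PF = 0.9962 (leading, φ = -5.0°)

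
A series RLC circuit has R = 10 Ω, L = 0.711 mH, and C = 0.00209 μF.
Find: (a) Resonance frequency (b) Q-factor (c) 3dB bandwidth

Step 1 — Resonance condition Im(Z)=0 gives ω₀ = 1/√(LC).
Step 2 — ω₀ = 1/√(0.000711·2.09e-09) = 8.203e+05 rad/s.
Step 3 — f₀ = ω₀/(2π) = 1.306e+05 Hz.
Step 4 — Series Q: Q = ω₀L/R = 8.203e+05·0.000711/10 = 58.33.
Step 5 — 3dB bandwidth: Δω = ω₀/Q = 1.406e+04 rad/s; BW = Δω/(2π) = 2238 Hz.

(a) f₀ = 1.306e+05 Hz  (b) Q = 58.33  (c) BW = 2238 Hz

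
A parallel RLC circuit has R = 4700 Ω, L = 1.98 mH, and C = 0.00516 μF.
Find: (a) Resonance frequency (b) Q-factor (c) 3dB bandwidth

Step 1 — Resonance: ω₀ = 1/√(LC) = 1/√(0.00198·5.16e-09) = 3.129e+05 rad/s.
Step 2 — f₀ = ω₀/(2π) = 4.979e+04 Hz.
Step 3 — Parallel Q: Q = R/(ω₀L) = 4700/(3.129e+05·0.00198) = 7.587.
Step 4 — Bandwidth: Δω = ω₀/Q = 4.123e+04 rad/s; BW = Δω/(2π) = 6563 Hz.

(a) f₀ = 4.979e+04 Hz  (b) Q = 7.587  (c) BW = 6563 Hz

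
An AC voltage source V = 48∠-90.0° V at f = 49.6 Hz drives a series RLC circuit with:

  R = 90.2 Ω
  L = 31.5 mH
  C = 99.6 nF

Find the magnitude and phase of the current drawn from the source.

Step 1 — Angular frequency: ω = 2π·f = 2π·49.6 = 311.6 rad/s.
Step 2 — Component impedances:
  R: Z = R = 90.2 Ω
  L: Z = jωL = j·311.6·0.0315 = 0 + j9.817 Ω
  C: Z = 1/(jωC) = -j/(ω·C) = 0 - j3.222e+04 Ω
Step 3 — Series combination: Z_total = R + L + C = 90.2 - j3.221e+04 Ω = 3.221e+04∠-89.8° Ω.
Step 4 — Source phasor: V = 48∠-90.0° V = 0 - j48 V.
Step 5 — Ohm's law: I = V / Z_total = (0 - j48) / (90.2 - j3.221e+04) = 0.00149 - j4.174e-06 A.
Step 6 — Convert to polar: |I| = 0.00149 A, ∠I = -0.2°.

I = 0.00149∠-0.2° A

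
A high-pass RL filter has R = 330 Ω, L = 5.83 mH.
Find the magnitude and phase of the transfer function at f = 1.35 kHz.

Step 1 — Angular frequency: ω = 2π·1350 = 8482 rad/s.
Step 2 — Transfer function: H(jω) = jωL/(R + jωL).
Step 3 — Numerator jωL = j·49.45; denominator R + jωL = 330 + j49.45.
Step 4 — H = 0.02196 + j0.1466.
Step 5 — Magnitude: |H| = 0.1482 (-16.6 dB); phase: φ = 81.5°.

|H| = 0.1482 (-16.6 dB), φ = 81.5°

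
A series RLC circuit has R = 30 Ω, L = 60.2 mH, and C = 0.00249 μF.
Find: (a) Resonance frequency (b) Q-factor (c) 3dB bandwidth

Step 1 — Resonance: ω₀ = 1/√(LC) = 1/√(0.0602·2.49e-09) = 8.168e+04 rad/s.
Step 2 — f₀ = ω₀/(2π) = 1.3e+04 Hz.
Step 3 — Series Q: Q = ω₀L/R = 8.168e+04·0.0602/30 = 163.9.
Step 4 — Bandwidth: Δω = ω₀/Q = 498.3 rad/s; BW = Δω/(2π) = 79.31 Hz.

(a) f₀ = 1.3e+04 Hz  (b) Q = 163.9  (c) BW = 79.31 Hz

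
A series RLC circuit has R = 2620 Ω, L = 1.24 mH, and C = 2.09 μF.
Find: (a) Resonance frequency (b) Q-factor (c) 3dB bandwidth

Step 1 — Resonance condition Im(Z)=0 gives ω₀ = 1/√(LC).
Step 2 — ω₀ = 1/√(0.00124·2.09e-06) = 1.964e+04 rad/s.
Step 3 — f₀ = ω₀/(2π) = 3126 Hz.
Step 4 — Series Q: Q = ω₀L/R = 1.964e+04·0.00124/2620 = 0.009297.
Step 5 — 3dB bandwidth: Δω = ω₀/Q = 2.113e+06 rad/s; BW = Δω/(2π) = 3.363e+05 Hz.

(a) f₀ = 3126 Hz  (b) Q = 0.009297  (c) BW = 3.363e+05 Hz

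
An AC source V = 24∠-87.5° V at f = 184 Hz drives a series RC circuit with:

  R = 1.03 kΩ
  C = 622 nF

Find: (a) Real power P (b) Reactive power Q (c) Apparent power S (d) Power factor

Step 1 — Angular frequency: ω = 2π·f = 2π·184 = 1156 rad/s.
Step 2 — Component impedances:
  R: Z = R = 1030 Ω
  C: Z = 1/(jωC) = -j/(ω·C) = 0 - j1391 Ω
Step 3 — Series combination: Z_total = R + C = 1030 - j1391 Ω = 1731∠-53.5° Ω.
Step 4 — Source phasor: V = 24∠-87.5° V = 1.047 - j23.98 V.
Step 5 — Current: I = V / Z = 0.01149 - j0.00776 A = 0.01387∠-34.0° A.
Step 6 — Complex power: S = V·I* = 0.1981 - j0.2675 VA.
Step 7 — Real power: P = Re(S) = 0.1981 W.
Step 8 — Reactive power: Q = Im(S) = -0.2675 VAR.
Step 9 — Apparent power: |S| = 0.3328 VA.
Step 10 — Power factor: PF = P/|S| = 0.5952 (leading).

(a) P = 0.1981 W  (b) Q = -0.2675 VAR  (c) S = 0.3328 VA  (d) PF = 0.5952 (leading)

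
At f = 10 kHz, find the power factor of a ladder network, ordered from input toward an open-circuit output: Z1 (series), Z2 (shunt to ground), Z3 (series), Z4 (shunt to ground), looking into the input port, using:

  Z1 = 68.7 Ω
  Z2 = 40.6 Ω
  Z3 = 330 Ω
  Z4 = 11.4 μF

Step 1 — Angular frequency: ω = 2π·f = 2π·1e+04 = 6.283e+04 rad/s.
Step 2 — Component impedances:
  Z1: Z = R = 68.7 Ω
  Z2: Z = R = 40.6 Ω
  Z3: Z = R = 330 Ω
  Z4: Z = 1/(jωC) = -j/(ω·C) = 0 - j1.396 Ω
Step 3 — Ladder network (open output): work backward from the far end, alternating series and parallel combinations. Z_in = 104.9 - j0.01676 Ω = 104.9∠-0.0° Ω.
Step 4 — Power factor: PF = cos(φ) = Re(Z)/|Z| = 104.9/104.9 = 1.
Step 5 — Type: Im(Z) = -0.01676 ⇒ leading (phase φ = -0.0°).

PF = 1 (leading, φ = -0.0°)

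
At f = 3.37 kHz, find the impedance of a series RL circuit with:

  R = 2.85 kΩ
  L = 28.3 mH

Step 1 — Angular frequency: ω = 2π·f = 2π·3370 = 2.117e+04 rad/s.
Step 2 — Component impedances:
  R: Z = R = 2850 Ω
  L: Z = jωL = j·2.117e+04·0.0283 = 0 + j599.2 Ω
Step 3 — Series combination: Z_total = R + L = 2850 + j599.2 Ω = 2912∠11.9° Ω.

Z = 2850 + j599.2 Ω = 2912∠11.9° Ω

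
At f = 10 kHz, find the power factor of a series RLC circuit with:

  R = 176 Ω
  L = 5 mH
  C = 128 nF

Step 1 — Angular frequency: ω = 2π·f = 2π·1e+04 = 6.283e+04 rad/s.
Step 2 — Component impedances:
  R: Z = R = 176 Ω
  L: Z = jωL = j·6.283e+04·0.005 = 0 + j314.2 Ω
  C: Z = 1/(jωC) = -j/(ω·C) = 0 - j124.3 Ω
Step 3 — Series combination: Z_total = R + L + C = 176 + j189.8 Ω = 258.9∠47.2° Ω.
Step 4 — Power factor: PF = cos(φ) = Re(Z)/|Z| = 176/258.86 = 0.6799.
Step 5 — Type: Im(Z) = 189.8 ⇒ lagging (phase φ = 47.2°).

PF = 0.6799 (lagging, φ = 47.2°)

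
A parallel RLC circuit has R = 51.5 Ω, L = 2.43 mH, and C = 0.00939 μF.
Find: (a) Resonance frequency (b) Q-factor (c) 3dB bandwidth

Step 1 — Resonance: ω₀ = 1/√(LC) = 1/√(0.00243·9.39e-09) = 2.093e+05 rad/s.
Step 2 — f₀ = ω₀/(2π) = 3.332e+04 Hz.
Step 3 — Parallel Q: Q = R/(ω₀L) = 51.5/(2.093e+05·0.00243) = 0.1012.
Step 4 — Bandwidth: Δω = ω₀/Q = 2.068e+06 rad/s; BW = Δω/(2π) = 3.291e+05 Hz.

(a) f₀ = 3.332e+04 Hz  (b) Q = 0.1012  (c) BW = 3.291e+05 Hz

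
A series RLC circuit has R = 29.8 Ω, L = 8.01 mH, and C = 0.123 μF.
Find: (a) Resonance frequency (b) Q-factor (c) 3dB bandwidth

Step 1 — Resonance condition Im(Z)=0 gives ω₀ = 1/√(LC).
Step 2 — ω₀ = 1/√(0.00801·1.23e-07) = 3.186e+04 rad/s.
Step 3 — f₀ = ω₀/(2π) = 5071 Hz.
Step 4 — Series Q: Q = ω₀L/R = 3.186e+04·0.00801/29.8 = 8.563.
Step 5 — 3dB bandwidth: Δω = ω₀/Q = 3720 rad/s; BW = Δω/(2π) = 592.1 Hz.

(a) f₀ = 5071 Hz  (b) Q = 8.563  (c) BW = 592.1 Hz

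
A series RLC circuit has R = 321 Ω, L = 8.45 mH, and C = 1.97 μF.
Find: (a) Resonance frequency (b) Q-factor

Step 1 — Resonance condition Im(Z)=0 gives ω₀ = 1/√(LC).
Step 2 — ω₀ = 1/√(0.00845·1.97e-06) = 7751 rad/s.
Step 3 — f₀ = ω₀/(2π) = 1234 Hz.
Step 4 — Series Q: Q = ω₀L/R = 7751·0.00845/321 = 0.204.

(a) f₀ = 1234 Hz  (b) Q = 0.204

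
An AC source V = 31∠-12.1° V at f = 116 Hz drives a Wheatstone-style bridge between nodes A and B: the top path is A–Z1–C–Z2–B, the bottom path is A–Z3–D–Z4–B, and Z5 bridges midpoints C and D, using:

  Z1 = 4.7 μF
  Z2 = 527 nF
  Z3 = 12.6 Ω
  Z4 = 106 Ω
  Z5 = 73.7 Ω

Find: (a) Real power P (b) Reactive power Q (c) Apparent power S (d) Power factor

Step 1 — Angular frequency: ω = 2π·f = 2π·116 = 728.8 rad/s.
Step 2 — Component impedances:
  Z1: Z = 1/(jωC) = -j/(ω·C) = 0 - j291.9 Ω
  Z2: Z = 1/(jωC) = -j/(ω·C) = 0 - j2603 Ω
  Z3: Z = R = 12.6 Ω
  Z4: Z = R = 106 Ω
  Z5: Z = R = 73.7 Ω
Step 3 — Bridge requires nodal analysis (the Z5 bridge couples midpoints C and D, so the two paths cannot be reduced to a simple series/parallel combination). Setting node B to ground and injecting 1 A at node A, the 3-node admittance system at A, C, D solves to V_A = Z_AB = 118.4 - j4.851 Ω = 118.5∠-2.3° Ω.
Step 4 — Source phasor: V = 31∠-12.1° V = 30.31 - j6.498 V.
Step 5 — Current: I = V / Z = 0.2578 - j0.04432 A = 0.2616∠-9.8° A.
Step 6 — Complex power: S = V·I* = 8.103 - j0.332 VA.
Step 7 — Real power: P = Re(S) = 8.103 W.
Step 8 — Reactive power: Q = Im(S) = -0.332 VAR.
Step 9 — Apparent power: |S| = 8.11 VA.
Step 10 — Power factor: PF = P/|S| = 0.9992 (leading).

(a) P = 8.103 W  (b) Q = -0.332 VAR  (c) S = 8.11 VA  (d) PF = 0.9992 (leading)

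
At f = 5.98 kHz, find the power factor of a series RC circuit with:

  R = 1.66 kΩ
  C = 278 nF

Step 1 — Angular frequency: ω = 2π·f = 2π·5980 = 3.757e+04 rad/s.
Step 2 — Component impedances:
  R: Z = R = 1660 Ω
  C: Z = 1/(jωC) = -j/(ω·C) = 0 - j95.74 Ω
Step 3 — Series combination: Z_total = R + C = 1660 - j95.74 Ω = 1663∠-3.3° Ω.
Step 4 — Power factor: PF = cos(φ) = Re(Z)/|Z| = 1660/1662.8 = 0.9983.
Step 5 — Type: Im(Z) = -95.74 ⇒ leading (phase φ = -3.3°).

PF = 0.9983 (leading, φ = -3.3°)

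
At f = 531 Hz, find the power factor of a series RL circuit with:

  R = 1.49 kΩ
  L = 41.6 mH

Step 1 — Angular frequency: ω = 2π·f = 2π·531 = 3336 rad/s.
Step 2 — Component impedances:
  R: Z = R = 1490 Ω
  L: Z = jωL = j·3336·0.0416 = 0 + j138.8 Ω
Step 3 — Series combination: Z_total = R + L = 1490 + j138.8 Ω = 1496∠5.3° Ω.
Step 4 — Power factor: PF = cos(φ) = Re(Z)/|Z| = 1490/1496.5 = 0.9957.
Step 5 — Type: Im(Z) = 138.8 ⇒ lagging (phase φ = 5.3°).

PF = 0.9957 (lagging, φ = 5.3°)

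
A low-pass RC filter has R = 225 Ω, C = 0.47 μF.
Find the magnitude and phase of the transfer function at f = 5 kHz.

Step 1 — Angular frequency: ω = 2π·5000 = 3.142e+04 rad/s.
Step 2 — Transfer function: H(jω) = 1/(1 + jωRC).
Step 3 — Denominator: 1 + jωRC = 1 + j·3.142e+04·225·4.7e-07 = 1 + j3.322.
Step 4 — H = 0.08308 - j0.276.
Step 5 — Magnitude: |H| = 0.2882 (-10.8 dB); phase: φ = -73.2°.

|H| = 0.2882 (-10.8 dB), φ = -73.2°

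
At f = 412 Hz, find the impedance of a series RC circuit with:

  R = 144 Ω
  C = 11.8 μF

Step 1 — Angular frequency: ω = 2π·f = 2π·412 = 2589 rad/s.
Step 2 — Component impedances:
  R: Z = R = 144 Ω
  C: Z = 1/(jωC) = -j/(ω·C) = 0 - j32.74 Ω
Step 3 — Series combination: Z_total = R + C = 144 - j32.74 Ω = 147.7∠-12.8° Ω.

Z = 144 - j32.74 Ω = 147.7∠-12.8° Ω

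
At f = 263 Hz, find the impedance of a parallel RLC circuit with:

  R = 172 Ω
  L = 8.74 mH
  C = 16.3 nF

Step 1 — Angular frequency: ω = 2π·f = 2π·263 = 1652 rad/s.
Step 2 — Component impedances:
  R: Z = R = 172 Ω
  L: Z = jωL = j·1652·0.00874 = 0 + j14.44 Ω
  C: Z = 1/(jωC) = -j/(ω·C) = 0 - j3.713e+04 Ω
Step 3 — Parallel combination: 1/Z_total = 1/R + 1/L + 1/C; Z_total = 1.205 + j14.35 Ω = 14.4∠85.2° Ω.

Z = 1.205 + j14.35 Ω = 14.4∠85.2° Ω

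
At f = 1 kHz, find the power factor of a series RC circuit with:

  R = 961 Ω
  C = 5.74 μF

Step 1 — Angular frequency: ω = 2π·f = 2π·1000 = 6283 rad/s.
Step 2 — Component impedances:
  R: Z = R = 961 Ω
  C: Z = 1/(jωC) = -j/(ω·C) = 0 - j27.73 Ω
Step 3 — Series combination: Z_total = R + C = 961 - j27.73 Ω = 961.4∠-1.7° Ω.
Step 4 — Power factor: PF = cos(φ) = Re(Z)/|Z| = 961/961.4 = 0.9996.
Step 5 — Type: Im(Z) = -27.73 ⇒ leading (phase φ = -1.7°).

PF = 0.9996 (leading, φ = -1.7°)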